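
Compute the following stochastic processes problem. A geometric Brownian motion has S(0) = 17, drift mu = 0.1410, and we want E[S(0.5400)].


E[S(t)] = S(0) * exp(mu * t)
= 17 * exp(0.1410 * 0.5400)
= 17 * 1.0791
= 18.3449

18.3449


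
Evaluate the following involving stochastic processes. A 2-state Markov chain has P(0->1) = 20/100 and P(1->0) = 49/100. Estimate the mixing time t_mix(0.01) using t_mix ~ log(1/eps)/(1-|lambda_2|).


lambda_2 = |1 - p01 - p10| = |1 - 0.2000 - 0.4900| = 0.3100
t_mix ~ log(1/eps)/(1 - |lambda_2|)
= log(100)/(1 - 0.3100) = 4.6052/0.6900
= 6.6742

6.6742


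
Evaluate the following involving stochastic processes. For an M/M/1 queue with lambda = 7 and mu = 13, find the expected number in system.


rho = 7/13 = 0.5385
L = rho/(1-rho)
= 0.5385/0.4615
= 1.1667

1.1667


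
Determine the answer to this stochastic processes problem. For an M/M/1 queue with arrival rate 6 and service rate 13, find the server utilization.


rho = lambda/mu
= 6/13
= 0.4615

0.4615


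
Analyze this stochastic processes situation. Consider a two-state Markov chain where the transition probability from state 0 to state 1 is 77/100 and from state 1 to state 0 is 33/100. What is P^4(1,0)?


Computing P^4 by matrix multiplication.
P = [[0.2300, 0.7700], [0.3300, 0.6700]]
After raising P to the power 4:
P^4(1,0) = 0.3000

0.3000


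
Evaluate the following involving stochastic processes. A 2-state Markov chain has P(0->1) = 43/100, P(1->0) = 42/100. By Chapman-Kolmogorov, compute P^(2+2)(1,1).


P^4 = P^2 * P^2
Computing via matrix multiplication of the transition matrix.
Entry (1,1) of P^4 = 0.5061

0.5061


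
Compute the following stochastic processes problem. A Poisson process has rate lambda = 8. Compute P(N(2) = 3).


P(N(t)=k) = (lambda*t)^k * exp(-lambda*t) / k!
lambda*t = 16
= 16^3 * exp(-16) / 3!
= 4096 * 1.1254e-07 / 6
= 7.6824e-05

7.6824e-05


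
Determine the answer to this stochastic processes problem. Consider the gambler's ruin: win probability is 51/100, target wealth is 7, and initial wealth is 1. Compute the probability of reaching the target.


Gambler's ruin formula:
r = q/p = 0.4900/0.5100 = 0.9608
P(win) = (1 - r^i)/(1 - r^N)
= (1 - 0.9608^1)/(1 - 0.9608^7)
= 0.1606

0.1606


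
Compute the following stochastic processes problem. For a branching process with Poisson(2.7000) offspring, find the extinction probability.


Since mu = 2.7000 > 1, extinction prob q < 1.
Solve s = exp(mu*(s-1)) iteratively.
q = 0.0844

0.0844


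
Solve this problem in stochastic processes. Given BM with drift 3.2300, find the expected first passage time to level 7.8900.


Expected first passage time = a/mu
= 7.8900/3.2300
= 2.4427

2.4427


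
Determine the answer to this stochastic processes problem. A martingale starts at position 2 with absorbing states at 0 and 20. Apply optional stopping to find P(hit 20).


By optional stopping theorem: E(M at tau) = M(0) = 2
P(hit 20)*20 + P(hit 0)*0 = 2
P(hit 20) = (2 - 0)/(20 - 0) = 1/10 = 0.1000

0.1000


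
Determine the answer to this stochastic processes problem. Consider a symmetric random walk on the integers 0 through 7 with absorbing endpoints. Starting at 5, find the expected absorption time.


For symmetric RW on 0,...,N with absorbing barriers, E(i) = i*(N-i)
E(5) = 5 * 2 = 10

10


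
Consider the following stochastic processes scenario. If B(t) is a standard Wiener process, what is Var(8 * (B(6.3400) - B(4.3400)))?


Var(alpha*(B(t)-B(s))) = alpha^2 * (t-s)
= 8^2 * (6.3400 - 4.3400)
= 64 * 2.0000
= 128.0000

128.0000


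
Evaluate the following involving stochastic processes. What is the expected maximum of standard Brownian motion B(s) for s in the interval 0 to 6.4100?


E(max B(s)) = sqrt(2t/pi)
= sqrt(2*6.4100/pi)
= sqrt(4.0807)
= 2.0201

2.0201


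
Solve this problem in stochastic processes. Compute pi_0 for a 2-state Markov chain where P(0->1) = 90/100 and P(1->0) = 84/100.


Stationary distribution: pi_0 = p10/(p01+p10), pi_1 = p01/(p01+p10)
p01 = 0.9000, p10 = 0.8400
pi_0 = 0.4828

0.4828


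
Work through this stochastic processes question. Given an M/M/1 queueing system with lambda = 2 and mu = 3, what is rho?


rho = lambda/mu
= 2/3
= 0.6667

0.6667


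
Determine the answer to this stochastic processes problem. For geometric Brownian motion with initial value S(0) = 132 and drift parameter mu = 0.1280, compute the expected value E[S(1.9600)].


E[S(t)] = S(0) * exp(mu * t)
= 132 * exp(0.1280 * 1.9600)
= 132 * 1.2852
= 169.6406

169.6406


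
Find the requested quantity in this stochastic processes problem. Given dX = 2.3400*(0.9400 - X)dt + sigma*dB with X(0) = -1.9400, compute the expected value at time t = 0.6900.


E[X(t)] = mu + (X(0) - mu)*exp(-theta*t)
= 0.9400 + (-1.9400 - 0.9400)*exp(-2.3400*0.6900)
= 0.9400 + -2.8800 * 0.1990
= 0.3670

0.3670


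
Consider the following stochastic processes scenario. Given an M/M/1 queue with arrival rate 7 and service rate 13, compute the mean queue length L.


rho = 7/13 = 0.5385
L = rho/(1-rho)
= 0.5385/0.4615
= 1.1667

1.1667


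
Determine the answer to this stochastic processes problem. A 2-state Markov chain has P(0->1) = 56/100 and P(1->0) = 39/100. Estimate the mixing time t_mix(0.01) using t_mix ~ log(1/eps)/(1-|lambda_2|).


lambda_2 = |1 - p01 - p10| = |1 - 0.5600 - 0.3900| = 0.0500
t_mix ~ log(1/eps)/(1 - |lambda_2|)
= log(100)/(1 - 0.0500) = 4.6052/0.9500
= 4.8475

4.8475


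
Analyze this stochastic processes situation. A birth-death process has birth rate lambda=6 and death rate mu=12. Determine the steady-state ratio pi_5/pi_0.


For birth-death process, pi_n/pi_0 = (lambda/mu)^n
= (6/12)^5
= 0.0312

0.0312


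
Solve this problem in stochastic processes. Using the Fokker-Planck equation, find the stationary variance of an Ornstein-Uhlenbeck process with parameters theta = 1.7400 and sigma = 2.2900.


Stationary variance = sigma^2 / (2*theta)
= 2.2900^2 / (2*1.7400)
= 5.2441 / 3.4800
= 1.5069

1.5069


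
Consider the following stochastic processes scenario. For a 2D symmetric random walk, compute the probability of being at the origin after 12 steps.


P = C(12,6)^2 / 4^12
= 924^2 / 16777216
= 853776 / 16777216
= 0.0509

0.0509


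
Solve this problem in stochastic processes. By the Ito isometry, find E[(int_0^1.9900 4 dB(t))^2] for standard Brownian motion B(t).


By Ito isometry: E[(int f dB)^2] = int f^2 dt
= 4^2 * 1.9900
= 16 * 1.9900 = 31.8400

31.8400


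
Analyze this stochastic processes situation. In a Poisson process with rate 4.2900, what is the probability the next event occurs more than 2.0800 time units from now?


P(X > t) = exp(-lambda * t)
= exp(-4.2900 * 2.0800)
= exp(-8.9232) = 1.3326e-04

1.3326e-04


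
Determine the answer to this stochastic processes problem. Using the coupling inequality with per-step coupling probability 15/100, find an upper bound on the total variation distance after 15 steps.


TV distance bound <= (1-delta)^n
= (1 - 0.1500)^15
= 0.8500^15
= 0.0874

0.0874


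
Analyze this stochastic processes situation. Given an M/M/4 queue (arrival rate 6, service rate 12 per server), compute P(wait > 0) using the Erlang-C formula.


a = lambda/mu = 0.5000
rho = a/c = 0.1250
Erlang-C formula applied:
C(c,a) = 0.0018

0.0018


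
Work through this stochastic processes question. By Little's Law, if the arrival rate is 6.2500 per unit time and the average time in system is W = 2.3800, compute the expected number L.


Little's Law: L = lambda * W
= 6.2500 * 2.3800
= 14.8750

14.8750


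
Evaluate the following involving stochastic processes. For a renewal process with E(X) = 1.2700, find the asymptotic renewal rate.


Long-run renewal rate = 1/E(X)
= 1/1.2700
= 0.7874

0.7874


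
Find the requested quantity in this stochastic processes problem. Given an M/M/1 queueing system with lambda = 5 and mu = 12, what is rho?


rho = lambda/mu
= 5/12
= 0.4167

0.4167


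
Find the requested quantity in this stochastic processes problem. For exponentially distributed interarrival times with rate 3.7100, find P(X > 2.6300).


P(X > t) = exp(-lambda * t)
= exp(-3.7100 * 2.6300)
= exp(-9.7573) = 5.7871e-05

5.7871e-05


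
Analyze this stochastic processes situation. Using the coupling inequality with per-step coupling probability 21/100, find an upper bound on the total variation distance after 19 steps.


TV distance bound <= (1-delta)^n
= (1 - 0.2100)^19
= 0.7900^19
= 0.0113

0.0113


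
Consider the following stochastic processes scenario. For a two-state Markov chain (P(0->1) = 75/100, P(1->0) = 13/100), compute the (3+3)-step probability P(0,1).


P^6 = P^3 * P^3
Computing via matrix multiplication of the transition matrix.
Entry (0,1) of P^6 = 0.8523

0.8523


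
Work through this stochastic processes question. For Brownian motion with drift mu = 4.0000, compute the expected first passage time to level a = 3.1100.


Expected first passage time = a/mu
= 3.1100/4.0000
= 0.7775

0.7775


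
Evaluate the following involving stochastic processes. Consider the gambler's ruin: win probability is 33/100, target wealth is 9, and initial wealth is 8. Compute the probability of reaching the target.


Gambler's ruin formula:
r = q/p = 0.6700/0.3300 = 2.0303
P(win) = (1 - r^i)/(1 - r^N)
= (1 - 2.0303^8)/(1 - 2.0303^9)
= 0.4917

0.4917


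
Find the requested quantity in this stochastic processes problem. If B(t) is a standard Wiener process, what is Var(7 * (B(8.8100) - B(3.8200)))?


Var(alpha*(B(t)-B(s))) = alpha^2 * (t-s)
= 7^2 * (8.8100 - 3.8200)
= 49 * 4.9900
= 244.5100

244.5100


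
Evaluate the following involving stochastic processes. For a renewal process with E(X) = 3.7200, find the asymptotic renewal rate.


Long-run renewal rate = 1/E(X)
= 1/3.7200
= 0.2688

0.2688


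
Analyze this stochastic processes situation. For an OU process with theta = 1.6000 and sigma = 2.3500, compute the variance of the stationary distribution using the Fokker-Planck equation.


Stationary variance = sigma^2 / (2*theta)
= 2.3500^2 / (2*1.6000)
= 5.5225 / 3.2000
= 1.7258

1.7258


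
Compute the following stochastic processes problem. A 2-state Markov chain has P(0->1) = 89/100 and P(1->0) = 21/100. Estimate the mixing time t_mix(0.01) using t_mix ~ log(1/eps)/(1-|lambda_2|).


lambda_2 = |1 - p01 - p10| = |1 - 0.8900 - 0.2100| = 0.1000
t_mix ~ log(1/eps)/(1 - |lambda_2|)
= log(100)/(1 - 0.1000) = 4.6052/0.9000
= 5.1169

5.1169


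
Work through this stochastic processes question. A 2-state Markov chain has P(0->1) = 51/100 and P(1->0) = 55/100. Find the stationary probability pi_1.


Stationary distribution: pi_0 = p10/(p01+p10), pi_1 = p01/(p01+p10)
p01 = 0.5100, p10 = 0.5500
pi_1 = 0.4811

0.4811


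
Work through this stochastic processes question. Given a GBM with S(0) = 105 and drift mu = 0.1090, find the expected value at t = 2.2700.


E[S(t)] = S(0) * exp(mu * t)
= 105 * exp(0.1090 * 2.2700)
= 105 * 1.2807
= 134.4766

134.4766


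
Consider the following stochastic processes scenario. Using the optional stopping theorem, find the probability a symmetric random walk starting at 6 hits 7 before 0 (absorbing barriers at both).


By optional stopping theorem: E(M at tau) = M(0) = 6
P(hit 7)*7 + P(hit 0)*0 = 6
P(hit 7) = (6 - 0)/(7 - 0) = 6/7 = 0.8571

0.8571


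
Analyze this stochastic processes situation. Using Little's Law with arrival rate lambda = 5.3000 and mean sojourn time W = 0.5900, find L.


Little's Law: L = lambda * W
= 5.3000 * 0.5900
= 3.1270

3.1270


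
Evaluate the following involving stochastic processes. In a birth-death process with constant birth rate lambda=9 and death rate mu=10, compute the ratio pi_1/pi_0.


For birth-death process, pi_n/pi_0 = (lambda/mu)^n
= (9/10)^1
= 0.9000

0.9000


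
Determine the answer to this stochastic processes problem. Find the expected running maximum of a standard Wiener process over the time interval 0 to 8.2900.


E(max B(s)) = sqrt(2t/pi)
= sqrt(2*8.2900/pi)
= sqrt(5.2776)
= 2.2973

2.2973


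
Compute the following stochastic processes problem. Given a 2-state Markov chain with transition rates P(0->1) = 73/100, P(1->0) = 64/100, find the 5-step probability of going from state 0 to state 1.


Computing P^5 by matrix multiplication.
P = [[0.2700, 0.7300], [0.6400, 0.3600]]
After raising P to the power 5:
P^5(0,1) = 0.5365

0.5365


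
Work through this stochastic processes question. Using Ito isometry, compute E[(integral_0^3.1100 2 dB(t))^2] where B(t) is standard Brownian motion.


By Ito isometry: E[(int f dB)^2] = int f^2 dt
= 2^2 * 3.1100
= 4 * 3.1100 = 12.4400

12.4400


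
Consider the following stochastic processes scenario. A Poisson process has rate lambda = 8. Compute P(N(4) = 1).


P(N(t)=k) = (lambda*t)^k * exp(-lambda*t) / k!
lambda*t = 32
= 32^1 * exp(-32) / 1!
= 32 * 1.2664e-14 / 1
= 4.0525e-13

4.0525e-13


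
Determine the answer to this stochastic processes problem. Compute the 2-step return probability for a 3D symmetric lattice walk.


P(return in 2 steps) = P(reverse first step) = 1/(2d)
= 1/6
= 0.1667

0.1667


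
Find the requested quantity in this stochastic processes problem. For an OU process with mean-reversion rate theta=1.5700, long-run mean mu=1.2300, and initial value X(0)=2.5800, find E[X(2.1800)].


E[X(t)] = mu + (X(0) - mu)*exp(-theta*t)
= 1.2300 + (2.5800 - 1.2300)*exp(-1.5700*2.1800)
= 1.2300 + 1.3500 * 0.0326
= 1.2740

1.2740


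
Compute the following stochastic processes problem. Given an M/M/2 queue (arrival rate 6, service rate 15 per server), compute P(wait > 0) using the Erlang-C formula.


a = lambda/mu = 0.4000
rho = a/c = 0.2000
Erlang-C formula applied:
C(c,a) = 0.0667

0.0667


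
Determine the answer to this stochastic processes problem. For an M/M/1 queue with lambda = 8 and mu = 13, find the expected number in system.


rho = 8/13 = 0.6154
L = rho/(1-rho)
= 0.6154/0.3846
= 1.6000

1.6000


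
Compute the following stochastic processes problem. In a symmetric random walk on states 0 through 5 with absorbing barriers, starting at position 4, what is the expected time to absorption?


For symmetric RW on 0,...,N with absorbing barriers, E(i) = i*(N-i)
E(4) = 4 * 1 = 4

4


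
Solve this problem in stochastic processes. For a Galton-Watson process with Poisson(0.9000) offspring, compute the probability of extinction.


Since mu = 0.9000 <= 1, extinction probability = 1.

1.0000


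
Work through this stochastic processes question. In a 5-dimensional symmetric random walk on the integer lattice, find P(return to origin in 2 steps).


P(return in 2 steps) = P(reverse first step) = 1/(2d)
= 1/10
= 0.1000

0.1000


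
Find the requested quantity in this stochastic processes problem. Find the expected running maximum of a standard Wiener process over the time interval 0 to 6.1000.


E(max B(s)) = sqrt(2t/pi)
= sqrt(2*6.1000/pi)
= sqrt(3.8834)
= 1.9706

1.9706


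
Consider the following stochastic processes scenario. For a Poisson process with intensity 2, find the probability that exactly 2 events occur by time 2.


P(N(t)=k) = (lambda*t)^k * exp(-lambda*t) / k!
lambda*t = 4
= 4^2 * exp(-4) / 2!
= 16 * 0.0183 / 2
= 0.1465

0.1465


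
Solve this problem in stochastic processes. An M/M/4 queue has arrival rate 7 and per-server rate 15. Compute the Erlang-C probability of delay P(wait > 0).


a = lambda/mu = 0.4667
rho = a/c = 0.1167
Erlang-C formula applied:
C(c,a) = 0.0014

0.0014


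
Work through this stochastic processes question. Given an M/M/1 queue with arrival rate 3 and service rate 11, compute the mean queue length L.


rho = 3/11 = 0.2727
L = rho/(1-rho)
= 0.2727/0.7273
= 0.3750

0.3750


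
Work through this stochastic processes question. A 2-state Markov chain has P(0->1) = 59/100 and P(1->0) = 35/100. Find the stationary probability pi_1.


Stationary distribution: pi_0 = p10/(p01+p10), pi_1 = p01/(p01+p10)
p01 = 0.5900, p10 = 0.3500
pi_1 = 0.6277

0.6277


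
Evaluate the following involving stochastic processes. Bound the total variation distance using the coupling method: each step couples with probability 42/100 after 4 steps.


TV distance bound <= (1-delta)^n
= (1 - 0.4200)^4
= 0.5800^4
= 0.1132

0.1132


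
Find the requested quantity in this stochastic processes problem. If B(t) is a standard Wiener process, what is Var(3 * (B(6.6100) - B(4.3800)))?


Var(alpha*(B(t)-B(s))) = alpha^2 * (t-s)
= 3^2 * (6.6100 - 4.3800)
= 9 * 2.2300
= 20.0700

20.0700


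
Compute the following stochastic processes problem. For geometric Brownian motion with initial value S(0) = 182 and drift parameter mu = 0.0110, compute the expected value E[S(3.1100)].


E[S(t)] = S(0) * exp(mu * t)
= 182 * exp(0.0110 * 3.1100)
= 182 * 1.0348
= 188.3339

188.3339


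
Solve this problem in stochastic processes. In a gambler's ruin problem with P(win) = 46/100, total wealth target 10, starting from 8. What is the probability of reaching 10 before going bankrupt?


Gambler's ruin formula:
r = q/p = 0.5400/0.4600 = 1.1739
P(win) = (1 - r^i)/(1 - r^N)
= (1 - 1.1739^8)/(1 - 1.1739^10)
= 0.6565

0.6565


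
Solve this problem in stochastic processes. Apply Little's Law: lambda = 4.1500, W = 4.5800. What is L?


Little's Law: L = lambda * W
= 4.1500 * 4.5800
= 19.0070

19.0070


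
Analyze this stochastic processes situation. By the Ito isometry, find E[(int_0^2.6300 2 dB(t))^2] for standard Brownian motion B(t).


By Ito isometry: E[(int f dB)^2] = int f^2 dt
= 2^2 * 2.6300
= 4 * 2.6300 = 10.5200

10.5200


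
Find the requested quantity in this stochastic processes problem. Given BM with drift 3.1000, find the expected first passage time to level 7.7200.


Expected first passage time = a/mu
= 7.7200/3.1000
= 2.4903

2.4903


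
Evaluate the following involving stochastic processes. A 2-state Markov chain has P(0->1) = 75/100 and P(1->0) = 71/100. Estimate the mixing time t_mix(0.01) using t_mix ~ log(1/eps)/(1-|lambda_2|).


lambda_2 = |1 - p01 - p10| = |1 - 0.7500 - 0.7100| = 0.4600
t_mix ~ log(1/eps)/(1 - |lambda_2|)
= log(100)/(1 - 0.4600) = 4.6052/0.5400
= 8.5281

8.5281


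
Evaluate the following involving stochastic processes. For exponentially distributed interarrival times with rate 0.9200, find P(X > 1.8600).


P(X > t) = exp(-lambda * t)
= exp(-0.9200 * 1.8600)
= exp(-1.7112) = 0.1806

0.1806


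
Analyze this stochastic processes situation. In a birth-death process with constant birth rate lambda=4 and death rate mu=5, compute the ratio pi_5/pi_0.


For birth-death process, pi_n/pi_0 = (lambda/mu)^n
= (4/5)^5
= 0.3277

0.3277


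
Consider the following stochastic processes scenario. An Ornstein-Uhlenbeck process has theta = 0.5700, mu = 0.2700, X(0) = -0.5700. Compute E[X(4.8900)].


E[X(t)] = mu + (X(0) - mu)*exp(-theta*t)
= 0.2700 + (-0.5700 - 0.2700)*exp(-0.5700*4.8900)
= 0.2700 + -0.8400 * 0.0616
= 0.2183

0.2183


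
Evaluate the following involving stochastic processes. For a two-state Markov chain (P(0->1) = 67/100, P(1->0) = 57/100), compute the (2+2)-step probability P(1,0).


P^4 = P^2 * P^2
Computing via matrix multiplication of the transition matrix.
Entry (1,0) of P^4 = 0.4582

0.4582


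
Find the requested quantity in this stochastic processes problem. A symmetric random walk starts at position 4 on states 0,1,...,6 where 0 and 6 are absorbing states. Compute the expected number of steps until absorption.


For symmetric RW on 0,...,N with absorbing barriers, E(i) = i*(N-i)
E(4) = 4 * 2 = 8

8


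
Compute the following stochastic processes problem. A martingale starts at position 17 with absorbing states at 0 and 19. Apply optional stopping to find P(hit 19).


By optional stopping theorem: E(M at tau) = M(0) = 17
P(hit 19)*19 + P(hit 0)*0 = 17
P(hit 19) = (17 - 0)/(19 - 0) = 17/19 = 0.8947

0.8947


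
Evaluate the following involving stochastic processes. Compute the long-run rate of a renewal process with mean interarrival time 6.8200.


Long-run renewal rate = 1/E(X)
= 1/6.8200
= 0.1466

0.1466


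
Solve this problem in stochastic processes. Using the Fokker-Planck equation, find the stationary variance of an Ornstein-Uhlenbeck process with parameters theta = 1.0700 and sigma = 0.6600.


Stationary variance = sigma^2 / (2*theta)
= 0.6600^2 / (2*1.0700)
= 0.4356 / 2.1400
= 0.2036

0.2036


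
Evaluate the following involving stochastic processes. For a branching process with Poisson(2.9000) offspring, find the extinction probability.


Since mu = 2.9000 > 1, extinction prob q < 1.
Solve s = exp(mu*(s-1)) iteratively.
q = 0.0668

0.0668


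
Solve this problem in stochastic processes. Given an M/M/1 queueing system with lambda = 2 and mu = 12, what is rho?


rho = lambda/mu
= 2/12
= 0.1667

0.1667


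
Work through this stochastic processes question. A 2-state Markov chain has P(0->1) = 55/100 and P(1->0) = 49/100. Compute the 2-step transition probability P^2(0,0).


Computing P^2 by matrix multiplication.
P = [[0.4500, 0.5500], [0.4900, 0.5100]]
After raising P to the power 2:
P^2(0,0) = 0.4720

0.4720


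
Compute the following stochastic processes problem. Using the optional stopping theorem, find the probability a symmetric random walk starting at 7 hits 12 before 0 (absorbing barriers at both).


By optional stopping theorem: E(M at tau) = M(0) = 7
P(hit 12)*12 + P(hit 0)*0 = 7
P(hit 12) = (7 - 0)/(12 - 0) = 7/12 = 0.5833

0.5833


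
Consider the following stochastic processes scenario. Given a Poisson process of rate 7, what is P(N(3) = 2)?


P(N(t)=k) = (lambda*t)^k * exp(-lambda*t) / k!
lambda*t = 21
= 21^2 * exp(-21) / 2!
= 441 * 7.5826e-10 / 2
= 1.6720e-07

1.6720e-07


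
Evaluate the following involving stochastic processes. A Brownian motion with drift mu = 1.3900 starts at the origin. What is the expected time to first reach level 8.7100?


Expected first passage time = a/mu
= 8.7100/1.3900
= 6.2662

6.2662


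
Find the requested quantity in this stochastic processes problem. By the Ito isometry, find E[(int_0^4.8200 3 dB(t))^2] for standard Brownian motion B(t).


By Ito isometry: E[(int f dB)^2] = int f^2 dt
= 3^2 * 4.8200
= 9 * 4.8200 = 43.3800

43.3800


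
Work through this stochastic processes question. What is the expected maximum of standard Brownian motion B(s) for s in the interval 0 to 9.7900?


E(max B(s)) = sqrt(2t/pi)
= sqrt(2*9.7900/pi)
= sqrt(6.2325)
= 2.4965

2.4965


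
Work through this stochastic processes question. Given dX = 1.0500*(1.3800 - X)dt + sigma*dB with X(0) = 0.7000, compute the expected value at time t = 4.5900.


E[X(t)] = mu + (X(0) - mu)*exp(-theta*t)
= 1.3800 + (0.7000 - 1.3800)*exp(-1.0500*4.5900)
= 1.3800 + -0.6800 * 0.0081
= 1.3745

1.3745


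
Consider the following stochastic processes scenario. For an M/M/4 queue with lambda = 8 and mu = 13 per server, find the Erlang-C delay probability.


a = lambda/mu = 0.6154
rho = a/c = 0.1538
Erlang-C formula applied:
C(c,a) = 0.0038

0.0038


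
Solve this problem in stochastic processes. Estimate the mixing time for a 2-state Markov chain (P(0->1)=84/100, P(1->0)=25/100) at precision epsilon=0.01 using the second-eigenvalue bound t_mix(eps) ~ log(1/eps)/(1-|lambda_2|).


lambda_2 = |1 - p01 - p10| = |1 - 0.8400 - 0.2500| = 0.0900
t_mix ~ log(1/eps)/(1 - |lambda_2|)
= log(100)/(1 - 0.0900) = 4.6052/0.9100
= 5.0606

5.0606


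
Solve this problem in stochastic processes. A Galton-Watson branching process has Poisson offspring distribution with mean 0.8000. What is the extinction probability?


Since mu = 0.8000 <= 1, extinction probability = 1.

1.0000


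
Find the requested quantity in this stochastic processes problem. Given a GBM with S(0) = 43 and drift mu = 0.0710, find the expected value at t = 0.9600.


E[S(t)] = S(0) * exp(mu * t)
= 43 * exp(0.0710 * 0.9600)
= 43 * 1.0705
= 46.0331

46.0331


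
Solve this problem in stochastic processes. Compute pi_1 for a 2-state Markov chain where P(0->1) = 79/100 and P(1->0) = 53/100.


Stationary distribution: pi_0 = p10/(p01+p10), pi_1 = p01/(p01+p10)
p01 = 0.7900, p10 = 0.5300
pi_1 = 0.5985

0.5985


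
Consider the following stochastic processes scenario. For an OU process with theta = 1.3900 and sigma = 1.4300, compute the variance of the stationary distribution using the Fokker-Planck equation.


Stationary variance = sigma^2 / (2*theta)
= 1.4300^2 / (2*1.3900)
= 2.0449 / 2.7800
= 0.7356

0.7356


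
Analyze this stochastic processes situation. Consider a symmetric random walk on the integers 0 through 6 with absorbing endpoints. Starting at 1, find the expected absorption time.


For symmetric RW on 0,...,N with absorbing barriers, E(i) = i*(N-i)
E(1) = 1 * 5 = 5

5


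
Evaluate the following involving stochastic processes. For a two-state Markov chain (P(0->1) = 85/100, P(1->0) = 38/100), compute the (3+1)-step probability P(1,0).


P^4 = P^3 * P^1
Computing via matrix multiplication of the transition matrix.
Entry (1,0) of P^4 = 0.3081

0.3081


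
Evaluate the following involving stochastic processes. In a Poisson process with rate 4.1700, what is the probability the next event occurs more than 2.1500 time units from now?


P(X > t) = exp(-lambda * t)
= exp(-4.1700 * 2.1500)
= exp(-8.9655) = 1.2774e-04

1.2774e-04


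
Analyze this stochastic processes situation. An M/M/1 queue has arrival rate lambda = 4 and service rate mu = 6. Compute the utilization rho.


rho = lambda/mu
= 4/6
= 0.6667

0.6667


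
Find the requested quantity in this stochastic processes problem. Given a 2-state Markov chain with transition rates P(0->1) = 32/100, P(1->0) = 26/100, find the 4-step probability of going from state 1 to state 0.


Computing P^4 by matrix multiplication.
P = [[0.6800, 0.3200], [0.2600, 0.7400]]
After raising P to the power 4:
P^4(1,0) = 0.4343

0.4343


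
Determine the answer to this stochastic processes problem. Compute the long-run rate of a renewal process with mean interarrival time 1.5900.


Long-run renewal rate = 1/E(X)
= 1/1.5900
= 0.6289

0.6289


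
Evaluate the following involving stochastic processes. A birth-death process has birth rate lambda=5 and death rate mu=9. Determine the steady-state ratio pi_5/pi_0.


For birth-death process, pi_n/pi_0 = (lambda/mu)^n
= (5/9)^5
= 0.0529

0.0529


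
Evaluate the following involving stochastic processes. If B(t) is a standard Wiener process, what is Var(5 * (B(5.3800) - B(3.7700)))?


Var(alpha*(B(t)-B(s))) = alpha^2 * (t-s)
= 5^2 * (5.3800 - 3.7700)
= 25 * 1.6100
= 40.2500

40.2500


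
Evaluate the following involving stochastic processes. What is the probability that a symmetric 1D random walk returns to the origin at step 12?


P(S(12) = 0) = C(12,6) / 4^6
= 924 / 4096
= 0.2256

0.2256


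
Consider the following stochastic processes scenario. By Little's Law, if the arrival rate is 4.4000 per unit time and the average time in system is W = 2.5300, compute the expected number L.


Little's Law: L = lambda * W
= 4.4000 * 2.5300
= 11.1320

11.1320


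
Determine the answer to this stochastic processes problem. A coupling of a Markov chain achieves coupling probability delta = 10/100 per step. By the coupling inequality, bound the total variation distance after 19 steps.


TV distance bound <= (1-delta)^n
= (1 - 0.1000)^19
= 0.9000^19
= 0.1351

0.1351


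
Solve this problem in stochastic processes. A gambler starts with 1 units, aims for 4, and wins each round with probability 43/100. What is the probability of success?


Gambler's ruin formula:
r = q/p = 0.5700/0.4300 = 1.3256
P(win) = (1 - r^i)/(1 - r^N)
= (1 - 1.3256^1)/(1 - 1.3256^4)
= 0.1560

0.1560


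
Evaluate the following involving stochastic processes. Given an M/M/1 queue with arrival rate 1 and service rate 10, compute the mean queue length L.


rho = 1/10 = 0.1000
L = rho/(1-rho)
= 0.1000/0.9000
= 0.1111

0.1111


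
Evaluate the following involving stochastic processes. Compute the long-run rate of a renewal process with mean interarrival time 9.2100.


Long-run renewal rate = 1/E(X)
= 1/9.2100
= 0.1086

0.1086


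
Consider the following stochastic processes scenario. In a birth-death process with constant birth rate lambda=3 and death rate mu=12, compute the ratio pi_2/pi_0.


For birth-death process, pi_n/pi_0 = (lambda/mu)^n
= (3/12)^2
= 0.0625

0.0625


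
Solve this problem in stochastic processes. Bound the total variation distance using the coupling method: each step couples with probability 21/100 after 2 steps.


TV distance bound <= (1-delta)^n
= (1 - 0.2100)^2
= 0.7900^2
= 0.6241

0.6241


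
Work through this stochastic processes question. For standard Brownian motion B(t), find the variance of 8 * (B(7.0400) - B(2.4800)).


Var(alpha*(B(t)-B(s))) = alpha^2 * (t-s)
= 8^2 * (7.0400 - 2.4800)
= 64 * 4.5600
= 291.8400

291.8400


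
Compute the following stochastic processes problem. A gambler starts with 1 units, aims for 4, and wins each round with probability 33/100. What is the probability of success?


Gambler's ruin formula:
r = q/p = 0.6700/0.3300 = 2.0303
P(win) = (1 - r^i)/(1 - r^N)
= (1 - 2.0303^1)/(1 - 2.0303^4)
= 0.0644

0.0644


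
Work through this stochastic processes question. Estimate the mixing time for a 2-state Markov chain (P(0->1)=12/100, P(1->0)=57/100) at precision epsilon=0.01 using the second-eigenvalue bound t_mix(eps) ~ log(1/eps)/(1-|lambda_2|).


lambda_2 = |1 - p01 - p10| = |1 - 0.1200 - 0.5700| = 0.3100
t_mix ~ log(1/eps)/(1 - |lambda_2|)
= log(100)/(1 - 0.3100) = 4.6052/0.6900
= 6.6742

6.6742


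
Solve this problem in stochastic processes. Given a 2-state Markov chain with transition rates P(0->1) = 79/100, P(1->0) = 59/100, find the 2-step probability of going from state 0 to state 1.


Computing P^2 by matrix multiplication.
P = [[0.2100, 0.7900], [0.5900, 0.4100]]
After raising P to the power 2:
P^2(0,1) = 0.4898

0.4898


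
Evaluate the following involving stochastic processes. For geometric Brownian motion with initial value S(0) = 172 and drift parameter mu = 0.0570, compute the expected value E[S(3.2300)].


E[S(t)] = S(0) * exp(mu * t)
= 172 * exp(0.0570 * 3.2300)
= 172 * 1.2021
= 206.7695

206.7695


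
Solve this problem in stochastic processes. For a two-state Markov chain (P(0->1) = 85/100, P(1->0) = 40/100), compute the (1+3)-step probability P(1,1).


P^4 = P^1 * P^3
Computing via matrix multiplication of the transition matrix.
Entry (1,1) of P^4 = 0.6812

0.6812


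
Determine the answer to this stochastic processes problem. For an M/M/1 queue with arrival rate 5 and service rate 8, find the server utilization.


rho = lambda/mu
= 5/8
= 0.6250

0.6250


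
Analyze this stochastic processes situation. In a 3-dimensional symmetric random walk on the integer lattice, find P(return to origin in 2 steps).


P(return in 2 steps) = P(reverse first step) = 1/(2d)
= 1/6
= 0.1667

0.1667


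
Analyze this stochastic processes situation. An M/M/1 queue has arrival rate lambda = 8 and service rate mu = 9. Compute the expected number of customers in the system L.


rho = 8/9 = 0.8889
L = rho/(1-rho)
= 0.8889/0.1111
= 8.0000

8.0000


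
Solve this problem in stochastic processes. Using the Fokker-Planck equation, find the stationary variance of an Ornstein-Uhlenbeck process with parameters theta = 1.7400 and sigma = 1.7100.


Stationary variance = sigma^2 / (2*theta)
= 1.7100^2 / (2*1.7400)
= 2.9241 / 3.4800
= 0.8403

0.8403


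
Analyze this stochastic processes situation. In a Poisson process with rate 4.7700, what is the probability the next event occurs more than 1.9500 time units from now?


P(X > t) = exp(-lambda * t)
= exp(-4.7700 * 1.9500)
= exp(-9.3015) = 9.1287e-05

9.1287e-05


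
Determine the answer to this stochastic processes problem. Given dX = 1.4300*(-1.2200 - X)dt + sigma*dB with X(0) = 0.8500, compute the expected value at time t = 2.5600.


E[X(t)] = mu + (X(0) - mu)*exp(-theta*t)
= -1.2200 + (0.8500 - -1.2200)*exp(-1.4300*2.5600)
= -1.2200 + 2.0700 * 0.0257
= -1.1668

-1.1668


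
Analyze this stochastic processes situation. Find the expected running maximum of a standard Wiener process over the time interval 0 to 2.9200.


E(max B(s)) = sqrt(2t/pi)
= sqrt(2*2.9200/pi)
= sqrt(1.8589)
= 1.3634

1.3634


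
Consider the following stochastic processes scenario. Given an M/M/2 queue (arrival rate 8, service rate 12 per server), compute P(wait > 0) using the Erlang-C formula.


a = lambda/mu = 0.6667
rho = a/c = 0.3333
Erlang-C formula applied:
C(c,a) = 0.1667

0.1667


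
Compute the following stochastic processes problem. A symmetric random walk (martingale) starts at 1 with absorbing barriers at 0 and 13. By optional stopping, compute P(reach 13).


By optional stopping theorem: E(M at tau) = M(0) = 1
P(hit 13)*13 + P(hit 0)*0 = 1
P(hit 13) = (1 - 0)/(13 - 0) = 1/13 = 0.0769

0.0769


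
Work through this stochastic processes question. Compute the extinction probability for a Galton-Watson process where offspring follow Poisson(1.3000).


Since mu = 1.3000 > 1, extinction prob q < 1.
Solve s = exp(mu*(s-1)) iteratively.
q = 0.5770

0.5770


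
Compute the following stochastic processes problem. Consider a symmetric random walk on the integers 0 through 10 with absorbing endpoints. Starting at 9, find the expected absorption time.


For symmetric RW on 0,...,N with absorbing barriers, E(i) = i*(N-i)
E(9) = 9 * 1 = 9

9


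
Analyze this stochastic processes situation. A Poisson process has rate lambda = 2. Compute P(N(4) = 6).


P(N(t)=k) = (lambda*t)^k * exp(-lambda*t) / k!
lambda*t = 8
= 8^6 * exp(-8) / 6!
= 262144 * 3.3546e-04 / 720
= 0.1221

0.1221


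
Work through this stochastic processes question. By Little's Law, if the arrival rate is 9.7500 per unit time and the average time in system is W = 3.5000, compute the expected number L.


Little's Law: L = lambda * W
= 9.7500 * 3.5000
= 34.1250

34.1250


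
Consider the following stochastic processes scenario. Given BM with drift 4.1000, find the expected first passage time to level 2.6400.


Expected first passage time = a/mu
= 2.6400/4.1000
= 0.6439

0.6439


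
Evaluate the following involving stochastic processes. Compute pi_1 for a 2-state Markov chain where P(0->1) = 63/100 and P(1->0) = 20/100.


Stationary distribution: pi_0 = p10/(p01+p10), pi_1 = p01/(p01+p10)
p01 = 0.6300, p10 = 0.2000
pi_1 = 0.7590

0.7590


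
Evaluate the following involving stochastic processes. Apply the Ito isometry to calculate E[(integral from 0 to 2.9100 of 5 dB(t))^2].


By Ito isometry: E[(int f dB)^2] = int f^2 dt
= 5^2 * 2.9100
= 25 * 2.9100 = 72.7500

72.7500


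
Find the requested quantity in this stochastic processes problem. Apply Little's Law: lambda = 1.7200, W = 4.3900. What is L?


Little's Law: L = lambda * W
= 1.7200 * 4.3900
= 7.5508

7.5508


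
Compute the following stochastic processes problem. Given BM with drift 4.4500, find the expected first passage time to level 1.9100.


Expected first passage time = a/mu
= 1.9100/4.4500
= 0.4292

0.4292


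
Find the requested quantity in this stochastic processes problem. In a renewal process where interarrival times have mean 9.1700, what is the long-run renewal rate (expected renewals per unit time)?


Long-run renewal rate = 1/E(X)
= 1/9.1700
= 0.1091

0.1091


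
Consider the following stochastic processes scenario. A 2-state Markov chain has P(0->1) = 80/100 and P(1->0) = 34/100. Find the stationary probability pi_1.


Stationary distribution: pi_0 = p10/(p01+p10), pi_1 = p01/(p01+p10)
p01 = 0.8000, p10 = 0.3400
pi_1 = 0.7018

0.7018


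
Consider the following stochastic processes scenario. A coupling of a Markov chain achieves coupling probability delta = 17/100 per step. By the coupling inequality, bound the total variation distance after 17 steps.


TV distance bound <= (1-delta)^n
= (1 - 0.1700)^17
= 0.8300^17
= 0.0421

0.0421


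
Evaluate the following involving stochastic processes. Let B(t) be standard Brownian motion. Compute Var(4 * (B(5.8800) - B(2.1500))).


Var(alpha*(B(t)-B(s))) = alpha^2 * (t-s)
= 4^2 * (5.8800 - 2.1500)
= 16 * 3.7300
= 59.6800

59.6800


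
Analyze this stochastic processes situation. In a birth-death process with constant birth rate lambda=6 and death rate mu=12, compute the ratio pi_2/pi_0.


For birth-death process, pi_n/pi_0 = (lambda/mu)^n
= (6/12)^2
= 0.2500

0.2500


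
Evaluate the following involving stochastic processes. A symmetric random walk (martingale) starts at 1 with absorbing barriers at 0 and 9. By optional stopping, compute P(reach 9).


By optional stopping theorem: E(M at tau) = M(0) = 1
P(hit 9)*9 + P(hit 0)*0 = 1
P(hit 9) = (1 - 0)/(9 - 0) = 1/9 = 0.1111

0.1111


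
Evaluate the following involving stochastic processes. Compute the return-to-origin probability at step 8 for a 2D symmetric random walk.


P = C(8,4)^2 / 4^8
= 70^2 / 65536
= 4900 / 65536
= 0.0748

0.0748


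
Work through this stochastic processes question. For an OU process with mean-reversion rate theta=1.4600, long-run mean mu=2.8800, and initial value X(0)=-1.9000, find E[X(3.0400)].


E[X(t)] = mu + (X(0) - mu)*exp(-theta*t)
= 2.8800 + (-1.9000 - 2.8800)*exp(-1.4600*3.0400)
= 2.8800 + -4.7800 * 0.0118
= 2.8235

2.8235


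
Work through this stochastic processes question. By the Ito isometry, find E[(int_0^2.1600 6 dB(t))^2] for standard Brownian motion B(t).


By Ito isometry: E[(int f dB)^2] = int f^2 dt
= 6^2 * 2.1600
= 36 * 2.1600 = 77.7600

77.7600


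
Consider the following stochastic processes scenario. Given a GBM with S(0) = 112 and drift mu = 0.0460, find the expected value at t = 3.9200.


E[S(t)] = S(0) * exp(mu * t)
= 112 * exp(0.0460 * 3.9200)
= 112 * 1.1976
= 134.1313

134.1313


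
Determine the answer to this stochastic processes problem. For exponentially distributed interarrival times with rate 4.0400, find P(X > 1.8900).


P(X > t) = exp(-lambda * t)
= exp(-4.0400 * 1.8900)
= exp(-7.6356) = 4.8295e-04

4.8295e-04


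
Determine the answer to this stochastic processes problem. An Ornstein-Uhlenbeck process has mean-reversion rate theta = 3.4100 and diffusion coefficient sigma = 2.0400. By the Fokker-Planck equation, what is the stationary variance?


Stationary variance = sigma^2 / (2*theta)
= 2.0400^2 / (2*3.4100)
= 4.1616 / 6.8200
= 0.6102

0.6102


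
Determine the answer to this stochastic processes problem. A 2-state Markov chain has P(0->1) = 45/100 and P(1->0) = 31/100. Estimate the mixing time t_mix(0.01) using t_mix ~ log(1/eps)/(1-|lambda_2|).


lambda_2 = |1 - p01 - p10| = |1 - 0.4500 - 0.3100| = 0.2400
t_mix ~ log(1/eps)/(1 - |lambda_2|)
= log(100)/(1 - 0.2400) = 4.6052/0.7600
= 6.0594

6.0594


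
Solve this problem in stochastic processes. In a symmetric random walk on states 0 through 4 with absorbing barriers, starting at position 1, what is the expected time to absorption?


For symmetric RW on 0,...,N with absorbing barriers, E(i) = i*(N-i)
E(1) = 1 * 3 = 3

3


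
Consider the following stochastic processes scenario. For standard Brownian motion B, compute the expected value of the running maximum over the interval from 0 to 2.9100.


E(max B(s)) = sqrt(2t/pi)
= sqrt(2*2.9100/pi)
= sqrt(1.8526)
= 1.3611

1.3611


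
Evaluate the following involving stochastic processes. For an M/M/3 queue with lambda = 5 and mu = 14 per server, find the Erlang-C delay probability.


a = lambda/mu = 0.3571
rho = a/c = 0.1190
Erlang-C formula applied:
C(c,a) = 0.0060

0.0060
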